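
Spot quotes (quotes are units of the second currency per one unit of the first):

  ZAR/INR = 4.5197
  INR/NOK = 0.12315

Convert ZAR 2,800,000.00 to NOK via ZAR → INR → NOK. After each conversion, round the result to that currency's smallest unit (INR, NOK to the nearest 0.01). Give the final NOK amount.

NOK 1,558,482.95

ZAR 2,800,000.00 × 4.5197 = INR 12,655,160.00
INR 12,655,160.00 × 0.12315 = NOK 1,558,482.95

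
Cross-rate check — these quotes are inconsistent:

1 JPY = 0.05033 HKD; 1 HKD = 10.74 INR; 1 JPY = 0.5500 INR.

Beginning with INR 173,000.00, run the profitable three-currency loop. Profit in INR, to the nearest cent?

Profit: INR 3,026.31

Profitable loop is INR → HKD → JPY → INR:
INR 173,000.00 ÷ 10.74 = HKD 16,108.01
HKD 16,108.01 ÷ 0.05033 = JPY 320,048
JPY 320,048 × 0.5500 = INR 176,026.31
Profit = INR 176,026.31 − INR 173,000.00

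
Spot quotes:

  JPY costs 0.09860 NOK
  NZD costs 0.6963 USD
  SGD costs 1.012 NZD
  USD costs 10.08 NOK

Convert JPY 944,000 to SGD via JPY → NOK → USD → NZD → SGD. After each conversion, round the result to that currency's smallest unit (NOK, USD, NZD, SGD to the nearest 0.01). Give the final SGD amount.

JPY 944,000 × 0.09860 = NOK 93,078.40
NOK 93,078.40 ÷ 10.08 = USD 9,233.97
USD 9,233.97 ÷ 0.6963 = NZD 13,261.48
NZD 13,261.48 ÷ 1.012 = SGD 13,104.23

SGD 13,104.23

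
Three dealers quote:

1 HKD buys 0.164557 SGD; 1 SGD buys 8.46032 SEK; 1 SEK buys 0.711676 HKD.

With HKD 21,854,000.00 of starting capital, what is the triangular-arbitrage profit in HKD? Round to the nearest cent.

Profit: HKD 202,950.44

Profitable loop is HKD → SEK → SGD → HKD:
HKD 21,854,000.00 ÷ 0.711676 = SEK 30,707,794.00
SEK 30,707,794.00 ÷ 8.46032 = SGD 3,629,625.59
SGD 3,629,625.59 ÷ 0.164557 = HKD 22,056,950.44
Profit = HKD 22,056,950.44 − HKD 21,854,000.00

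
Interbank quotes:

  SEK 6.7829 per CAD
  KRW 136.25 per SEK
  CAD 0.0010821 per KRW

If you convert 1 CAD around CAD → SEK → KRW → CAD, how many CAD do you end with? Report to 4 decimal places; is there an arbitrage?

Around CAD → SEK → KRW → CAD: 1 × 6.7829 × 136.25 × 0.0010821 = 1.000044
Product ≈ 1 (deviation 0.004%, within rounding noise).

1.0000 (no arbitrage)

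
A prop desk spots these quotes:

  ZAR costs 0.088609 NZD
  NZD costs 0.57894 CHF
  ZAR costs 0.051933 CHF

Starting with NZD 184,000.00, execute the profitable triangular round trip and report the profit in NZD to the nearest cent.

Profitable loop is NZD → ZAR → CHF → NZD:
NZD 184,000.00 ÷ 0.088609 = ZAR 2,076,538.50
ZAR 2,076,538.50 × 0.051933 = CHF 107,840.87
CHF 107,840.87 ÷ 0.57894 = NZD 186,272.97
Profit = NZD 186,272.97 − NZD 184,000.00

Profit: NZD 2,272.97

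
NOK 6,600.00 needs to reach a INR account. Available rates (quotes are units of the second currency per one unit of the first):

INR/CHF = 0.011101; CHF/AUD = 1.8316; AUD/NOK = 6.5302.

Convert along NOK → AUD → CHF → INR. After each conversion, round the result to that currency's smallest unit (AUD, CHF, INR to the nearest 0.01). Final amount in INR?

INR 49,708.13

NOK 6,600.00 ÷ 6.5302 = AUD 1,010.69
AUD 1,010.69 ÷ 1.8316 = CHF 551.81
CHF 551.81 ÷ 0.011101 = INR 49,708.13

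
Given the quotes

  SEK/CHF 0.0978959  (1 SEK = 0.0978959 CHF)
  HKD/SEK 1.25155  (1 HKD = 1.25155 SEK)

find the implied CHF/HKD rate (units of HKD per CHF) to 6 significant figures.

1 CHF ÷ 0.0978959 = 10.2149 SEK
10.2149 SEK ÷ 1.25155 = 8.16183 HKD

CHF/HKD = 8.16183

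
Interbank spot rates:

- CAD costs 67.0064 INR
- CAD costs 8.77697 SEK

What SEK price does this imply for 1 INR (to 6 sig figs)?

1 INR ÷ 67.0064 = 0.0149239 CAD
0.0149239 CAD × 8.77697 = 0.130987 SEK

INR/SEK = 0.130987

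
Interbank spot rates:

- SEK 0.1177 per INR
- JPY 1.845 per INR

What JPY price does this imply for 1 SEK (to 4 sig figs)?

1 SEK ÷ 0.1177 = 8.49618 INR
8.49618 INR × 1.845 = 15.6754 JPY

SEK/JPY = 15.68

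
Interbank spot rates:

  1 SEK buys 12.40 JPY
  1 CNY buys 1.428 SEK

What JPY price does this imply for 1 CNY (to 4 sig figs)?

CNY/JPY = 17.71

1 CNY × 1.428 = 1.428 SEK
1.428 SEK × 12.40 = 17.7072 JPY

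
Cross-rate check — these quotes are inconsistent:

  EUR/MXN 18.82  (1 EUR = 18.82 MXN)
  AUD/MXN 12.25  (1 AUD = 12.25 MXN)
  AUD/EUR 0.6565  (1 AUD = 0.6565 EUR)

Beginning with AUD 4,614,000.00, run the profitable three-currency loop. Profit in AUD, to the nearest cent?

Profitable loop is AUD → EUR → MXN → AUD:
AUD 4,614,000.00 × 0.6565 = EUR 3,029,091.00
EUR 3,029,091.00 × 18.82 = MXN 57,007,492.62
MXN 57,007,492.62 ÷ 12.25 = AUD 4,653,672.87
Profit = AUD 4,653,672.87 − AUD 4,614,000.00

Profit: AUD 39,672.87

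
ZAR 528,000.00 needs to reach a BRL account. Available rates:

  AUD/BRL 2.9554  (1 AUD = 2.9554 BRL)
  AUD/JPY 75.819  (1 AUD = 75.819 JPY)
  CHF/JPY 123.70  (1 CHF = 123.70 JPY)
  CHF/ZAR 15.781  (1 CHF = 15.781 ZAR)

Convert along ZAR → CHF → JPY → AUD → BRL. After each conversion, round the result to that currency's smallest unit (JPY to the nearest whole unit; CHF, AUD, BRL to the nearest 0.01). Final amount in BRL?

ZAR 528,000.00 ÷ 15.781 = CHF 33,457.96
CHF 33,457.96 × 123.70 = JPY 4,138,750
JPY 4,138,750 ÷ 75.819 = AUD 54,587.24
AUD 54,587.24 × 2.9554 = BRL 161,327.13

BRL 161,327.13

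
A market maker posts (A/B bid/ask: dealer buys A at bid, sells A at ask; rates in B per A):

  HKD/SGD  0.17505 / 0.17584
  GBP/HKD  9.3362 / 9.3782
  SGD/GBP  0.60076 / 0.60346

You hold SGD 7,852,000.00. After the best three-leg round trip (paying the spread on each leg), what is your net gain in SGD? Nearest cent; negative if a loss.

Net profit: SGD 38,320.37

Best loop SGD → HKD → GBP → SGD:
SGD 7,852,000.00 ÷ 0.17584 (buy HKD at ask) = HKD 44,654,231.12
HKD 44,654,231.12 ÷ 9.3782 (buy GBP at ask) = GBP 4,761,492.73
GBP 4,761,492.73 ÷ 0.60346 (buy SGD at ask) = SGD 7,890,320.37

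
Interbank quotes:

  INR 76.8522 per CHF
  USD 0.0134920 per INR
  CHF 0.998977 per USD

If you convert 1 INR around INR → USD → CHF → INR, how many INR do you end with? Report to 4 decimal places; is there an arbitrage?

Around INR → USD → CHF → INR: 1 × 0.0134920 × 0.998977 × 76.8522 = 1.035829
Product > 1; profitable direction is INR → USD → CHF → INR.

1.0358 (arbitrage exists)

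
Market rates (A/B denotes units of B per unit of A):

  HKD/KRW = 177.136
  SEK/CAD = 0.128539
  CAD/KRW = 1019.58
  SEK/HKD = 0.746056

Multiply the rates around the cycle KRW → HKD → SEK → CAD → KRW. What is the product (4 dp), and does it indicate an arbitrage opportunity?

Around KRW → HKD → SEK → CAD → KRW: 1 ÷ 177.136 ÷ 0.746056 × 0.128539 × 1019.58 = 0.991695
Product < 1; profitable direction is KRW → CAD → SEK → HKD → KRW.

0.9917 (arbitrage exists)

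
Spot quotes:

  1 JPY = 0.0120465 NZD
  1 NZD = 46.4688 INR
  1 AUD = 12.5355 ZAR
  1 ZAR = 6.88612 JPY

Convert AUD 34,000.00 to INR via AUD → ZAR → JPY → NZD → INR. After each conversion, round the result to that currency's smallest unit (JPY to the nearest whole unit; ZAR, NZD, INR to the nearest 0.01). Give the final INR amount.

AUD 34,000.00 × 12.5355 = ZAR 426,207.00
ZAR 426,207.00 × 6.88612 = JPY 2,934,913
JPY 2,934,913 × 0.0120465 = NZD 35,355.43
NZD 35,355.43 × 46.4688 = INR 1,642,924.41

INR 1,642,924.41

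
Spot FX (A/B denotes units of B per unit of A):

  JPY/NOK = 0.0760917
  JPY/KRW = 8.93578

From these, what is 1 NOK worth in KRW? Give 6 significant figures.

NOK/KRW = 117.434

1 NOK ÷ 0.0760917 = 13.142 JPY
13.142 JPY × 8.93578 = 117.434 KRW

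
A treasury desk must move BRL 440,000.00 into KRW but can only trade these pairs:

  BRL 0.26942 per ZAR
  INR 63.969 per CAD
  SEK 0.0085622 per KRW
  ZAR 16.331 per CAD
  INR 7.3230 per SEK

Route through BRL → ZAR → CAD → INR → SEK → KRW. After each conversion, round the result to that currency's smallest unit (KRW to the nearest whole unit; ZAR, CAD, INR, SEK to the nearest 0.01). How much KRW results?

KRW 102,024,678

BRL 440,000.00 ÷ 0.26942 = ZAR 1,633,137.85
ZAR 1,633,137.85 ÷ 16.331 = CAD 100,002.32
CAD 100,002.32 × 63.969 = INR 6,397,048.41
INR 6,397,048.41 ÷ 7.3230 = SEK 873,555.70
SEK 873,555.70 ÷ 0.0085622 = KRW 102,024,678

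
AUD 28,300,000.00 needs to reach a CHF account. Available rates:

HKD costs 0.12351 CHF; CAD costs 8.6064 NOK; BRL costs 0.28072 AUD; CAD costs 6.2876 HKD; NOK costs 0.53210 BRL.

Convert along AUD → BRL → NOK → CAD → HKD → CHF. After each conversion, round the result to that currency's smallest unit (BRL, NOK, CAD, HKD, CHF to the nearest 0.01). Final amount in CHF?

CHF 17,095,638.33

AUD 28,300,000.00 ÷ 0.28072 = BRL 100,812,197.21
BRL 100,812,197.21 ÷ 0.53210 = NOK 189,460,998.33
NOK 189,460,998.33 ÷ 8.6064 = CAD 22,013,966.16
CAD 22,013,966.16 × 6.2876 = HKD 138,415,013.63
HKD 138,415,013.63 × 0.12351 = CHF 17,095,638.33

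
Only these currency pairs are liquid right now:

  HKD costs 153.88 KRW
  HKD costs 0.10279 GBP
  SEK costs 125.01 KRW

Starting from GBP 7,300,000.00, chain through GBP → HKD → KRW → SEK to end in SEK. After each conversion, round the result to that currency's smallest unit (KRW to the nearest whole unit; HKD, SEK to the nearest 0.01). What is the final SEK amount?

SEK 87,419,721.08

GBP 7,300,000.00 ÷ 0.10279 = HKD 71,018,581.57
HKD 71,018,581.57 × 153.88 = KRW 10,928,339,332
KRW 10,928,339,332 ÷ 125.01 = SEK 87,419,721.08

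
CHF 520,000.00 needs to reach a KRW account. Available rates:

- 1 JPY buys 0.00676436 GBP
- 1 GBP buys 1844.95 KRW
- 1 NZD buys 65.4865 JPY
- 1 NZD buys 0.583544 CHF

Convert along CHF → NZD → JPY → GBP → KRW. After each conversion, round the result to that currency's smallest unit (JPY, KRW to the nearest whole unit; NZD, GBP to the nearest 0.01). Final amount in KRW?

CHF 520,000.00 ÷ 0.583544 = NZD 891,106.75
NZD 891,106.75 × 65.4865 = JPY 58,355,462
JPY 58,355,462 × 0.00676436 = GBP 394,737.35
GBP 394,737.35 × 1844.95 = KRW 728,270,674

KRW 728,270,674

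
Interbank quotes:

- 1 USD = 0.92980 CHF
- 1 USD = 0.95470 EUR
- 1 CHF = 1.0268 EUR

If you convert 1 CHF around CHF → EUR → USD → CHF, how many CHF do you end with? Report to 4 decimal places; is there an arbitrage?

1.0000 (no arbitrage)

Around CHF → EUR → USD → CHF: 1 × 1.0268 ÷ 0.95470 × 0.92980 = 1.000020
Product ≈ 1 (deviation 0.002%, within rounding noise).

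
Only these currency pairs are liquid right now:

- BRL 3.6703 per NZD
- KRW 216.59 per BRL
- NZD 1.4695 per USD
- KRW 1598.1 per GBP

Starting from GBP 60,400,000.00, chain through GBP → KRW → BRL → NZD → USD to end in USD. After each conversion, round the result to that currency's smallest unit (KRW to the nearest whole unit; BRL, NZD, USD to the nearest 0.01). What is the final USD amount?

USD 82,628,778.90

GBP 60,400,000.00 × 1598.1 = KRW 96,525,240,000
KRW 96,525,240,000 ÷ 216.59 = BRL 445,658,802.35
BRL 445,658,802.35 ÷ 3.6703 = NZD 121,422,990.59
NZD 121,422,990.59 ÷ 1.4695 = USD 82,628,778.90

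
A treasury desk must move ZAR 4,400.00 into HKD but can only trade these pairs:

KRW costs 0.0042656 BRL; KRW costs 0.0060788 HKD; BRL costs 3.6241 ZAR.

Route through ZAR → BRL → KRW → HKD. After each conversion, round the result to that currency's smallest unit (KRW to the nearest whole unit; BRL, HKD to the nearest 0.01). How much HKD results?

ZAR 4,400.00 ÷ 3.6241 = BRL 1,214.09
BRL 1,214.09 ÷ 0.0042656 = KRW 284,623
KRW 284,623 × 0.0060788 = HKD 1,730.17

HKD 1,730.17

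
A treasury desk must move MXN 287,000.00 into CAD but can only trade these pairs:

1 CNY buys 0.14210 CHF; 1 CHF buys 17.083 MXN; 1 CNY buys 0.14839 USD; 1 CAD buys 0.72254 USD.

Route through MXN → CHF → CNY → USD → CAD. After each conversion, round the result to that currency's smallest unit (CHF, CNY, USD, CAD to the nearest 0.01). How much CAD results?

CAD 24,280.99

MXN 287,000.00 ÷ 17.083 = CHF 16,800.33
CHF 16,800.33 ÷ 0.14210 = CNY 118,228.92
CNY 118,228.92 × 0.14839 = USD 17,543.99
USD 17,543.99 ÷ 0.72254 = CAD 24,280.99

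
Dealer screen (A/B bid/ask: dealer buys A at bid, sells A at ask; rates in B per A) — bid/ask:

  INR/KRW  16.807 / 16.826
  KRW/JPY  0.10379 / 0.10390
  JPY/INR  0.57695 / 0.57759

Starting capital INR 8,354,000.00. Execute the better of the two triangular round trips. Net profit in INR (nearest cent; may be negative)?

Best loop INR → KRW → JPY → INR:
INR 8,354,000.00 × 16.807 (sell INR at bid) = KRW 140,405,678
KRW 140,405,678 × 0.10379 (sell KRW at bid) = JPY 14,572,705
JPY 14,572,705 × 0.57695 (sell JPY at bid) = INR 8,407,722.33

Net profit: INR 53,722.33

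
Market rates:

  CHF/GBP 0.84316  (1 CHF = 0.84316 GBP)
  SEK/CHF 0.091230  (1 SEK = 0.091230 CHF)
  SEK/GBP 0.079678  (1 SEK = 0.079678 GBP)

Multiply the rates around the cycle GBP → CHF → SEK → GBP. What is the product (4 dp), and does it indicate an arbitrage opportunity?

1.0358 (arbitrage exists)

Around GBP → CHF → SEK → GBP: 1 ÷ 0.84316 ÷ 0.091230 × 0.079678 = 1.035835
Product > 1; profitable direction is GBP → CHF → SEK → GBP.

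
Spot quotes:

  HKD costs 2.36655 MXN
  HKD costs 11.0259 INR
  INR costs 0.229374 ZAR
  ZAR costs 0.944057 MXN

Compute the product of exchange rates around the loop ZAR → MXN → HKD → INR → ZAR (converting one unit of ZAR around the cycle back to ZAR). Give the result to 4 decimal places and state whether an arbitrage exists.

Around ZAR → MXN → HKD → INR → ZAR: 1 × 0.944057 ÷ 2.36655 × 11.0259 × 0.229374 = 1.008883
Product > 1; profitable direction is ZAR → MXN → HKD → INR → ZAR.

1.0089 (arbitrage exists)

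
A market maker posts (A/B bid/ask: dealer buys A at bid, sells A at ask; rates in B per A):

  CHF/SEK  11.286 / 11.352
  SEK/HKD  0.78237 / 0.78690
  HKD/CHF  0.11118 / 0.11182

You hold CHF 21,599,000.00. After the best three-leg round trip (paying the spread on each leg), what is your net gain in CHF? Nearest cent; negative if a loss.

Best loop CHF → HKD → SEK → CHF:
CHF 21,599,000.00 ÷ 0.11182 (buy HKD at ask) = HKD 193,158,647.83
HKD 193,158,647.83 ÷ 0.78690 (buy SEK at ask) = SEK 245,467,845.76
SEK 245,467,845.76 ÷ 11.352 (buy CHF at ask) = CHF 21,623,312.70

Net profit: CHF 24,312.70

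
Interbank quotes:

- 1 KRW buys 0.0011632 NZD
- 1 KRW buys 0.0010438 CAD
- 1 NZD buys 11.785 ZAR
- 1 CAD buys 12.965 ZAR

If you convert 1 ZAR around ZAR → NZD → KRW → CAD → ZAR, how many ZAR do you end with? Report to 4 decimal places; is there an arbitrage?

Around ZAR → NZD → KRW → CAD → ZAR: 1 ÷ 11.785 ÷ 0.0011632 × 0.0010438 × 12.965 = 0.987202
Product < 1; profitable direction is ZAR → CAD → KRW → NZD → ZAR.

0.9872 (arbitrage exists)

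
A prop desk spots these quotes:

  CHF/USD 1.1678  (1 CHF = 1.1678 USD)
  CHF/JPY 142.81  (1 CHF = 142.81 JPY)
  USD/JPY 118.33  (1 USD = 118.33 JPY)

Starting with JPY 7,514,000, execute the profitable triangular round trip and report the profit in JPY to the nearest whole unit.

Profit: JPY 251,447

Profitable loop is JPY → USD → CHF → JPY:
JPY 7,514,000 ÷ 118.33 = USD 63,500.38
USD 63,500.38 ÷ 1.1678 = CHF 54,376.07
CHF 54,376.07 × 142.81 = JPY 7,765,447
Profit = JPY 7,765,447 − JPY 7,514,000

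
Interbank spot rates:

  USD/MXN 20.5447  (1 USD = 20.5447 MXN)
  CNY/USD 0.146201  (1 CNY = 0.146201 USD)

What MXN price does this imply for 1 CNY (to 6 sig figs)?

CNY/MXN = 3.00366

1 CNY × 0.146201 = 0.146201 USD
0.146201 USD × 20.5447 = 3.00366 MXN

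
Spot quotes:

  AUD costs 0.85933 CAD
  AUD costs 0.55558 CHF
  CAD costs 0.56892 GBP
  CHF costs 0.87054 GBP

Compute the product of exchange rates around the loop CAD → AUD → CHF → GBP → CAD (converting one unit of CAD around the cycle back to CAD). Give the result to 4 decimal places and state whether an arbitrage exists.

Around CAD → AUD → CHF → GBP → CAD: 1 ÷ 0.85933 × 0.55558 × 0.87054 ÷ 0.56892 = 0.989291
Product < 1; profitable direction is CAD → GBP → CHF → AUD → CAD.

0.9893 (arbitrage exists)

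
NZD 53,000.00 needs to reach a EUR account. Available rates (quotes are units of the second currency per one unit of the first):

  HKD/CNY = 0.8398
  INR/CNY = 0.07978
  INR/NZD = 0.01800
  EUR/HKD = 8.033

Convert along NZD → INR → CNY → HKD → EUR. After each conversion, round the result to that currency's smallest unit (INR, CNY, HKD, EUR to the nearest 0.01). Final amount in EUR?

EUR 34,821.20

NZD 53,000.00 ÷ 0.01800 = INR 2,944,444.44
INR 2,944,444.44 × 0.07978 = CNY 234,907.78
CNY 234,907.78 ÷ 0.8398 = HKD 279,718.72
HKD 279,718.72 ÷ 8.033 = EUR 34,821.20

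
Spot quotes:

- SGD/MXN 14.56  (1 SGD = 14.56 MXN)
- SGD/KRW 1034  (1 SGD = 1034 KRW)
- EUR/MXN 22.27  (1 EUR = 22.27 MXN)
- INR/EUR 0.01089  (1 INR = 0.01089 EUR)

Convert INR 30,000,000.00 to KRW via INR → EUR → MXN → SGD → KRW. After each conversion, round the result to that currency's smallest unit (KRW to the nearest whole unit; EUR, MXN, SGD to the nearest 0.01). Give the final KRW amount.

INR 30,000,000.00 × 0.01089 = EUR 326,700.00
EUR 326,700.00 × 22.27 = MXN 7,275,609.00
MXN 7,275,609.00 ÷ 14.56 = SGD 499,698.42
SGD 499,698.42 × 1034 = KRW 516,688,166

KRW 516,688,166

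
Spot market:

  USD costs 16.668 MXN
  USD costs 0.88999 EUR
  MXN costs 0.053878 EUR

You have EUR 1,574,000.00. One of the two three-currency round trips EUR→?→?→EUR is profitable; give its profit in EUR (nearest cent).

Profit: EUR 14,234.26

Profitable loop is EUR → USD → MXN → EUR:
EUR 1,574,000.00 ÷ 0.88999 = USD 1,768,559.20
USD 1,768,559.20 × 16.668 = MXN 29,478,344.70
MXN 29,478,344.70 × 0.053878 = EUR 1,588,234.26
Profit = EUR 1,588,234.26 − EUR 1,574,000.00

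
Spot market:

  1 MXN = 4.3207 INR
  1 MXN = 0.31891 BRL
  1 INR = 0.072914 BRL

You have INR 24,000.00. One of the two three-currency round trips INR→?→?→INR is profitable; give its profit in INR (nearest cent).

Profit: INR 294.86

Profitable loop is INR → MXN → BRL → INR:
INR 24,000.00 ÷ 4.3207 = MXN 5,554.66
MXN 5,554.66 × 0.31891 = BRL 1,771.44
BRL 1,771.44 ÷ 0.072914 = INR 24,294.86
Profit = INR 24,294.86 − INR 24,000.00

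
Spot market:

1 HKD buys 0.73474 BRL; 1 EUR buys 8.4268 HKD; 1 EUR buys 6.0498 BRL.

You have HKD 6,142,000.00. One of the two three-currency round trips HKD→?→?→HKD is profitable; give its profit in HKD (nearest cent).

Profitable loop is HKD → BRL → EUR → HKD:
HKD 6,142,000.00 × 0.73474 = BRL 4,512,773.08
BRL 4,512,773.08 ÷ 6.0498 = EUR 745,937.56
EUR 745,937.56 × 8.4268 = HKD 6,285,866.67
Profit = HKD 6,285,866.67 − HKD 6,142,000.00

Profit: HKD 143,866.67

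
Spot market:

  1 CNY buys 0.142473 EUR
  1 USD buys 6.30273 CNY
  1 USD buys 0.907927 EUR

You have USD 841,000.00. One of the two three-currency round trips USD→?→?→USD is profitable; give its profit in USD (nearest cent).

Profit: USD 9,326.38

Profitable loop is USD → EUR → CNY → USD:
USD 841,000.00 × 0.907927 = EUR 763,566.61
EUR 763,566.61 ÷ 0.142473 = CNY 5,359,377.62
CNY 5,359,377.62 ÷ 6.30273 = USD 850,326.38
Profit = USD 850,326.38 − USD 841,000.00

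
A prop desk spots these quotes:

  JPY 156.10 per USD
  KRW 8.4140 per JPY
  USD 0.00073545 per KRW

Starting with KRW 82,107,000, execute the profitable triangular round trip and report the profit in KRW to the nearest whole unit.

Profit: KRW 2,893,528

Profitable loop is KRW → JPY → USD → KRW:
KRW 82,107,000 ÷ 8.4140 = JPY 9,758,379
JPY 9,758,379 ÷ 156.10 = USD 62,513.64
USD 62,513.64 ÷ 0.00073545 = KRW 85,000,528
Profit = KRW 85,000,528 − KRW 82,107,000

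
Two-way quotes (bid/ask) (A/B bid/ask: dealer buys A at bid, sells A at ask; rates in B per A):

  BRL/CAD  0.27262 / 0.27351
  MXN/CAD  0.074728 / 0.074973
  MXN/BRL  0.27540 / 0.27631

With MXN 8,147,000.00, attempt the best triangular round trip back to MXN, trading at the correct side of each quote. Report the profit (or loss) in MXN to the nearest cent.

Net profit: MXN 11,578.12

Best loop MXN → BRL → CAD → MXN:
MXN 8,147,000.00 × 0.27540 (sell MXN at bid) = BRL 2,243,683.80
BRL 2,243,683.80 × 0.27262 (sell BRL at bid) = CAD 611,673.08
CAD 611,673.08 ÷ 0.074973 (buy MXN at ask) = MXN 8,158,578.12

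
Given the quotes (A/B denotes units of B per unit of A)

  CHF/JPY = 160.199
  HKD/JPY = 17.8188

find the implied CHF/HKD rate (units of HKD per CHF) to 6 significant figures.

CHF/HKD = 8.99045

1 CHF × 160.199 = 160.199 JPY
160.199 JPY ÷ 17.8188 = 8.99045 HKD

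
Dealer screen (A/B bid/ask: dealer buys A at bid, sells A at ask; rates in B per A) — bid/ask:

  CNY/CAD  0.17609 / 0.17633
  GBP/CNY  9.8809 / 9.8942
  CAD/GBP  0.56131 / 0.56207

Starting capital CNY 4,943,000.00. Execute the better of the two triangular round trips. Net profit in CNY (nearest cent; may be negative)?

Best loop CNY → GBP → CAD → CNY:
CNY 4,943,000.00 ÷ 9.8942 (buy GBP at ask) = GBP 499,585.62
GBP 499,585.62 ÷ 0.56207 (buy CAD at ask) = CAD 888,831.67
CAD 888,831.67 ÷ 0.17633 (buy CNY at ask) = CNY 5,040,728.57

Net profit: CNY 97,728.57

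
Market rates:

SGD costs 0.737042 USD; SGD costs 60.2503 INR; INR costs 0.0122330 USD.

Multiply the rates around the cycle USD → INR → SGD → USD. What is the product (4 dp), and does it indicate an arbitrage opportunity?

1.0000 (no arbitrage)

Around USD → INR → SGD → USD: 1 ÷ 0.0122330 ÷ 60.2503 × 0.737042 = 1.000000
Product ≈ 1 (deviation 0.000%, within rounding noise).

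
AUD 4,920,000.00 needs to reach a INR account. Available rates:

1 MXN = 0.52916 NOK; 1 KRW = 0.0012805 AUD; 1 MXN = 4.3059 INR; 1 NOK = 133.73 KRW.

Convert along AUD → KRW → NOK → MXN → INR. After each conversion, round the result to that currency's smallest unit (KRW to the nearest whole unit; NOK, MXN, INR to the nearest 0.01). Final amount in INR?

INR 233,794,132.24

AUD 4,920,000.00 ÷ 0.0012805 = KRW 3,842,249,121
KRW 3,842,249,121 ÷ 133.73 = NOK 28,731,392.51
NOK 28,731,392.51 ÷ 0.52916 = MXN 54,296,228.95
MXN 54,296,228.95 × 4.3059 = INR 233,794,132.24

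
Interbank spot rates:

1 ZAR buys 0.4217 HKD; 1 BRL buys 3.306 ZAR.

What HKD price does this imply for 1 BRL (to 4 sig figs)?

BRL/HKD = 1.394

1 BRL × 3.306 = 3.306 ZAR
3.306 ZAR × 0.4217 = 1.39414 HKD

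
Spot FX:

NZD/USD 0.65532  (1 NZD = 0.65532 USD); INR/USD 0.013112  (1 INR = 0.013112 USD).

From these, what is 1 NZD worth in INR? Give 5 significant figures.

NZD/INR = 49.979

1 NZD × 0.65532 = 0.65532 USD
0.65532 USD ÷ 0.013112 = 49.9786 INR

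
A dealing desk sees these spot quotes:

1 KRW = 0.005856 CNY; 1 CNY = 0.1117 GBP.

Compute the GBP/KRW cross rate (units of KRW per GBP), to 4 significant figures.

1 GBP ÷ 0.1117 = 8.95255 CNY
8.95255 CNY ÷ 0.005856 = 1528.78 KRW

GBP/KRW = 1529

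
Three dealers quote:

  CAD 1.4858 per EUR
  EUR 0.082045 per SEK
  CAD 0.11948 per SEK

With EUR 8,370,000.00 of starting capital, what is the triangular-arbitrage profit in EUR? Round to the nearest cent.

Profitable loop is EUR → CAD → SEK → EUR:
EUR 8,370,000.00 × 1.4858 = CAD 12,436,146.00
CAD 12,436,146.00 ÷ 0.11948 = SEK 104,085,587.55
SEK 104,085,587.55 × 0.082045 = EUR 8,539,702.03
Profit = EUR 8,539,702.03 − EUR 8,370,000.00

Profit: EUR 169,702.03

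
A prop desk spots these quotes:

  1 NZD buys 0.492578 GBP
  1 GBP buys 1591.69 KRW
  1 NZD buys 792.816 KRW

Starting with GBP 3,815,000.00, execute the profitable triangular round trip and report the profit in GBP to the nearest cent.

Profitable loop is GBP → NZD → KRW → GBP:
GBP 3,815,000.00 ÷ 0.492578 = NZD 7,744,966.28
NZD 7,744,966.28 × 792.816 = KRW 6,140,333,186
KRW 6,140,333,186 ÷ 1591.69 = GBP 3,857,744.40
Profit = GBP 3,857,744.40 − GBP 3,815,000.00

Profit: GBP 42,744.40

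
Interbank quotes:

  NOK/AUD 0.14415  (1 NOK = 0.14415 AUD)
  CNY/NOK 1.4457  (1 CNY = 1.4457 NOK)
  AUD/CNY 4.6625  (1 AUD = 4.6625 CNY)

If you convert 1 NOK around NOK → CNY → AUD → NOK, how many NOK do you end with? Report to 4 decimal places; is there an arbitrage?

1.0292 (arbitrage exists)

Around NOK → CNY → AUD → NOK: 1 ÷ 1.4457 ÷ 4.6625 ÷ 0.14415 = 1.029173
Product > 1; profitable direction is NOK → CNY → AUD → NOK.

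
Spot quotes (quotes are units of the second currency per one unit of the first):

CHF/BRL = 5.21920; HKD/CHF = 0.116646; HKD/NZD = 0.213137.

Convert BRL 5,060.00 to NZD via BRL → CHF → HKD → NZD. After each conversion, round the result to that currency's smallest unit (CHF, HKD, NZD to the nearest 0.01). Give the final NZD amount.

BRL 5,060.00 ÷ 5.21920 = CHF 969.50
CHF 969.50 ÷ 0.116646 = HKD 8,311.47
HKD 8,311.47 × 0.213137 = NZD 1,771.48

NZD 1,771.48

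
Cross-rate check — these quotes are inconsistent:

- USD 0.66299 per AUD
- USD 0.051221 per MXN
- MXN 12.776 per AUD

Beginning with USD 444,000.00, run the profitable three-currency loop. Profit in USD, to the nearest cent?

Profit: USD 5,828.52

Profitable loop is USD → MXN → AUD → USD:
USD 444,000.00 ÷ 0.051221 = MXN 8,668,319.63
MXN 8,668,319.63 ÷ 12.776 = AUD 678,484.63
AUD 678,484.63 × 0.66299 = USD 449,828.52
Profit = USD 449,828.52 − USD 444,000.00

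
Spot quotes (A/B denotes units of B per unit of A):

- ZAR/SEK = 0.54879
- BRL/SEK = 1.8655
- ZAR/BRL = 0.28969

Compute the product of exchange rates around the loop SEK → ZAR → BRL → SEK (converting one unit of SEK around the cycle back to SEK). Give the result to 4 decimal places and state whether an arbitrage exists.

Around SEK → ZAR → BRL → SEK: 1 ÷ 0.54879 × 0.28969 × 1.8655 = 0.984742
Product < 1; profitable direction is SEK → BRL → ZAR → SEK.

0.9847 (arbitrage exists)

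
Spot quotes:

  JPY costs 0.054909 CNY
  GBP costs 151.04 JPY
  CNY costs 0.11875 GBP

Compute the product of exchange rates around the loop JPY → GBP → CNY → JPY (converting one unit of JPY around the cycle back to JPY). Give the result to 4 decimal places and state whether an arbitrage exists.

Around JPY → GBP → CNY → JPY: 1 ÷ 151.04 ÷ 0.11875 ÷ 0.054909 = 1.015385
Product > 1; profitable direction is JPY → GBP → CNY → JPY.

1.0154 (arbitrage exists)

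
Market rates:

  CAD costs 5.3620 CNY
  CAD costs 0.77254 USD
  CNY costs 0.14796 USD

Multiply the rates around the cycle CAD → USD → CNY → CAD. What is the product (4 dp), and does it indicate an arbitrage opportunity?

0.9738 (arbitrage exists)

Around CAD → USD → CNY → CAD: 1 × 0.77254 ÷ 0.14796 ÷ 5.3620 = 0.973755
Product < 1; profitable direction is CAD → CNY → USD → CAD.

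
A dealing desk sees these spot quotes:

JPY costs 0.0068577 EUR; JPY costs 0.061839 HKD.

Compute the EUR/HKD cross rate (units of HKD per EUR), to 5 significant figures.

EUR/HKD = 9.0175

1 EUR ÷ 0.0068577 = 145.821 JPY
145.821 JPY × 0.061839 = 9.01745 HKD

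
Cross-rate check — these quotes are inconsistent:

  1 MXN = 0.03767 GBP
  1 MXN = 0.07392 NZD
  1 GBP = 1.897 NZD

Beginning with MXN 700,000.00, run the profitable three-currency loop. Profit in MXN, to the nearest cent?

Profit: MXN 24,097.50

Profitable loop is MXN → NZD → GBP → MXN:
MXN 700,000.00 × 0.07392 = NZD 51,744.00
NZD 51,744.00 ÷ 1.897 = GBP 27,276.75
GBP 27,276.75 ÷ 0.03767 = MXN 724,097.50
Profit = MXN 724,097.50 − MXN 700,000.00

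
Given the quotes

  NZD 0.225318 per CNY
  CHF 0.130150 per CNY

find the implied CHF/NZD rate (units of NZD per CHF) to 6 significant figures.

1 CHF ÷ 0.130150 = 7.68344 CNY
7.68344 CNY × 0.225318 = 1.73122 NZD

CHF/NZD = 1.73122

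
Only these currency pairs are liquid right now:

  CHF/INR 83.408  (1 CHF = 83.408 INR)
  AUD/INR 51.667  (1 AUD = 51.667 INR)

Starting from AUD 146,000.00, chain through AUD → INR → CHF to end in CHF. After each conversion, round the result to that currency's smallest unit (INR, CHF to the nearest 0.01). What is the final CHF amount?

AUD 146,000.00 × 51.667 = INR 7,543,382.00
INR 7,543,382.00 ÷ 83.408 = CHF 90,439.55

CHF 90,439.55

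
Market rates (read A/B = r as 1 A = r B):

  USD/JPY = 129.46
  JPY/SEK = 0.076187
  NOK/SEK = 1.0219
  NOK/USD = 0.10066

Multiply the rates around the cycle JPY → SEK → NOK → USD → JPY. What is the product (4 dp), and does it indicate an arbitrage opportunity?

0.9715 (arbitrage exists)

Around JPY → SEK → NOK → USD → JPY: 1 × 0.076187 ÷ 1.0219 × 0.10066 × 129.46 = 0.971550
Product < 1; profitable direction is JPY → USD → NOK → SEK → JPY.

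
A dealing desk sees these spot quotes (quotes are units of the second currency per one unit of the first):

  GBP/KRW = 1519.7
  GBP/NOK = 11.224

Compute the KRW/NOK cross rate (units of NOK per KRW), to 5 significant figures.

1 KRW ÷ 1519.7 = 0.000658025 GBP
0.000658025 GBP × 11.224 = 0.00738567 NOK

KRW/NOK = 0.0073857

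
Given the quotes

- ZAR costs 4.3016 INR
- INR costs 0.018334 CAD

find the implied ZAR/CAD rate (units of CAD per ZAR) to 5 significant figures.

1 ZAR × 4.3016 = 4.3016 INR
4.3016 INR × 0.018334 = 0.0788655 CAD

ZAR/CAD = 0.078866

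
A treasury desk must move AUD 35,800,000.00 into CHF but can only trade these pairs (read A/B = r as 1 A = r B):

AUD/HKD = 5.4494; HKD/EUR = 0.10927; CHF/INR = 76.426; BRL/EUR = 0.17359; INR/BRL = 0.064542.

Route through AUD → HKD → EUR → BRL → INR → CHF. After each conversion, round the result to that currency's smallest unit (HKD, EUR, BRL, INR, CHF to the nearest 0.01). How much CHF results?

CHF 24,895,703.61

AUD 35,800,000.00 × 5.4494 = HKD 195,088,520.00
HKD 195,088,520.00 × 0.10927 = EUR 21,317,322.58
EUR 21,317,322.58 ÷ 0.17359 = BRL 122,802,710.87
BRL 122,802,710.87 ÷ 0.064542 = INR 1,902,679,044.19
INR 1,902,679,044.19 ÷ 76.426 = CHF 24,895,703.61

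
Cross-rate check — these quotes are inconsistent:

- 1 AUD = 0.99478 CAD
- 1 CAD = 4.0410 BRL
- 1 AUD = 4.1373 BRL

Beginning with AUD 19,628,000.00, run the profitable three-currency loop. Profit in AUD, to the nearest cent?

Profitable loop is AUD → BRL → CAD → AUD:
AUD 19,628,000.00 × 4.1373 = BRL 81,206,924.40
BRL 81,206,924.40 ÷ 4.0410 = CAD 20,095,749.67
CAD 20,095,749.67 ÷ 0.99478 = AUD 20,201,199.93
Profit = AUD 20,201,199.93 − AUD 19,628,000.00

Profit: AUD 573,199.93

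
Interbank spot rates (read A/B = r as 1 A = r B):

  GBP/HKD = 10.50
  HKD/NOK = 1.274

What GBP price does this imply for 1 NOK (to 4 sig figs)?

NOK/GBP = 0.07476

1 NOK ÷ 1.274 = 0.784929 HKD
0.784929 HKD ÷ 10.50 = 0.0747552 GBP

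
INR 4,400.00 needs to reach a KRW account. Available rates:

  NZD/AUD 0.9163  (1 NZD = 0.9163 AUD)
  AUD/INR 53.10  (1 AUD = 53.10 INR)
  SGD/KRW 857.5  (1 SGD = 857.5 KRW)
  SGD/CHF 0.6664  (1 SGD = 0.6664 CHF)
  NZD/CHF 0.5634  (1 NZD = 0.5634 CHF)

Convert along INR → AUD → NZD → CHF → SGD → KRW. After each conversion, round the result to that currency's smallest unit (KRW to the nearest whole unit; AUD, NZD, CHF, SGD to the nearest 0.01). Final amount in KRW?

INR 4,400.00 ÷ 53.10 = AUD 82.86
AUD 82.86 ÷ 0.9163 = NZD 90.43
NZD 90.43 × 0.5634 = CHF 50.95
CHF 50.95 ÷ 0.6664 = SGD 76.46
SGD 76.46 × 857.5 = KRW 65,564

KRW 65,564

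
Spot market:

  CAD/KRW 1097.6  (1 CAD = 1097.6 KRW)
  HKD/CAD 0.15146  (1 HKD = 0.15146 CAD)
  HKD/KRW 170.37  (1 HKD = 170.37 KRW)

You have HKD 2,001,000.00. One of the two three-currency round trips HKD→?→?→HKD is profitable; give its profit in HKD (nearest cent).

Profitable loop is HKD → KRW → CAD → HKD:
HKD 2,001,000.00 × 170.37 = KRW 340,910,370
KRW 340,910,370 ÷ 1097.6 = CAD 310,596.18
CAD 310,596.18 ÷ 0.15146 = HKD 2,050,681.25
Profit = HKD 2,050,681.25 − HKD 2,001,000.00

Profit: HKD 49,681.25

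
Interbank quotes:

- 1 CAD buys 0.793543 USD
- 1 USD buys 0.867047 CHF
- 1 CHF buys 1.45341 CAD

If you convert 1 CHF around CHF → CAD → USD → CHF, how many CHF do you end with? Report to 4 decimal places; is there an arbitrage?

Around CHF → CAD → USD → CHF: 1 × 1.45341 × 0.793543 × 0.867047 = 1.000003
Product ≈ 1 (deviation 0.000%, within rounding noise).

1.0000 (no arbitrage)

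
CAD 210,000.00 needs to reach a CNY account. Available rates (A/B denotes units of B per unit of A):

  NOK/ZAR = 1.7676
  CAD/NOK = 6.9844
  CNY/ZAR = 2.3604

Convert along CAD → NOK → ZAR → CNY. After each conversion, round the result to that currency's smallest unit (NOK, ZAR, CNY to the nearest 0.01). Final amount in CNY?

CNY 1,098,365.25

CAD 210,000.00 × 6.9844 = NOK 1,466,724.00
NOK 1,466,724.00 × 1.7676 = ZAR 2,592,581.34
ZAR 2,592,581.34 ÷ 2.3604 = CNY 1,098,365.25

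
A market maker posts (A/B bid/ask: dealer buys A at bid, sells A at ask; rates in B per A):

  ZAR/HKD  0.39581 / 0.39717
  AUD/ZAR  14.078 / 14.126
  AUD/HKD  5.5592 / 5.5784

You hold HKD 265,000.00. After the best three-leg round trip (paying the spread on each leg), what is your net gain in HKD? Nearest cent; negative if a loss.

Net result: HKD -293.90 (no profitable arbitrage after spreads)

Best loop HKD → AUD → ZAR → HKD:
HKD 265,000.00 ÷ 5.5784 (buy AUD at ask) = AUD 47,504.66
AUD 47,504.66 × 14.078 (sell AUD at bid) = ZAR 668,770.62
ZAR 668,770.62 × 0.39581 (sell ZAR at bid) = HKD 264,706.10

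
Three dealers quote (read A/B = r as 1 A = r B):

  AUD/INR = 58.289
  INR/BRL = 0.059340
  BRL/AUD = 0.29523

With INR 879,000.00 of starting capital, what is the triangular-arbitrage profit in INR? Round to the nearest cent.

Profit: INR 18,601.37

Profitable loop is INR → BRL → AUD → INR:
INR 879,000.00 × 0.059340 = BRL 52,159.86
BRL 52,159.86 × 0.29523 = AUD 15,399.16
AUD 15,399.16 × 58.289 = INR 897,601.37
Profit = INR 897,601.37 − INR 879,000.00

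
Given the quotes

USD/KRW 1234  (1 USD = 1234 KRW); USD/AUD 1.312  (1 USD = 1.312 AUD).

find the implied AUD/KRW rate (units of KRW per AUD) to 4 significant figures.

AUD/KRW = 940.5

1 AUD ÷ 1.312 = 0.762195 USD
0.762195 USD × 1234 = 940.549 KRW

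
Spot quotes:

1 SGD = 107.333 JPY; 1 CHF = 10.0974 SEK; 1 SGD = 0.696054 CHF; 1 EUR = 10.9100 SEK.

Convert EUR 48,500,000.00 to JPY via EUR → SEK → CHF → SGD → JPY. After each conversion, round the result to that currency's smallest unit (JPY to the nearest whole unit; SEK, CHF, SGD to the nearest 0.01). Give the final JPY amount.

JPY 8,080,667,987

EUR 48,500,000.00 × 10.9100 = SEK 529,135,000.00
SEK 529,135,000.00 ÷ 10.0974 = CHF 52,403,093.87
CHF 52,403,093.87 ÷ 0.696054 = SGD 75,285,960.39
SGD 75,285,960.39 × 107.333 = JPY 8,080,667,987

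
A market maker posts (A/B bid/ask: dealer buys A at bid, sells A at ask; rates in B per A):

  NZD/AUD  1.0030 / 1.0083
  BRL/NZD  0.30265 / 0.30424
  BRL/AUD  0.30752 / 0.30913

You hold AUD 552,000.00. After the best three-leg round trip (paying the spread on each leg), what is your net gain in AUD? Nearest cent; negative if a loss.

Best loop AUD → NZD → BRL → AUD:
AUD 552,000.00 ÷ 1.0083 (buy NZD at ask) = NZD 547,456.11
NZD 547,456.11 ÷ 0.30424 (buy BRL at ask) = BRL 1,799,421.88
BRL 1,799,421.88 × 0.30752 (sell BRL at bid) = AUD 553,358.22

Net profit: AUD 1,358.22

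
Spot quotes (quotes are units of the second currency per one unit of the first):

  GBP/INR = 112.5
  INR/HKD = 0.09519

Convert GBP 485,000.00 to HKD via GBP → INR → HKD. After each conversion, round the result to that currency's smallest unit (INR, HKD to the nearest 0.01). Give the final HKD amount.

GBP 485,000.00 × 112.5 = INR 54,562,500.00
INR 54,562,500.00 × 0.09519 = HKD 5,193,804.38

HKD 5,193,804.38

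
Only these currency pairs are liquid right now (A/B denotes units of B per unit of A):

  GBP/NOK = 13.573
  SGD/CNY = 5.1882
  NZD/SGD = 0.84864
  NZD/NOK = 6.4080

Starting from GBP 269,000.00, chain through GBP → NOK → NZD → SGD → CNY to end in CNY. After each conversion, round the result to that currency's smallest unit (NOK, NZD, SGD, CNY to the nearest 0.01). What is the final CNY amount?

GBP 269,000.00 × 13.573 = NOK 3,651,137.00
NOK 3,651,137.00 ÷ 6.4080 = NZD 569,777.93
NZD 569,777.93 × 0.84864 = SGD 483,536.34
SGD 483,536.34 × 5.1882 = CNY 2,508,683.24

CNY 2,508,683.24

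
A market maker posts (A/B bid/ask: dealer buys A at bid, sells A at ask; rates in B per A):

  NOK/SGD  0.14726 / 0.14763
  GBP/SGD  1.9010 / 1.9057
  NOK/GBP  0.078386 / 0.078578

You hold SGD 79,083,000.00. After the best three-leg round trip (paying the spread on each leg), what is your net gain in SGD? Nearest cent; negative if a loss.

Net profit: SGD 740,200.38

Best loop SGD → NOK → GBP → SGD:
SGD 79,083,000.00 ÷ 0.14763 (buy NOK at ask) = NOK 535,683,804.10
NOK 535,683,804.10 × 0.078386 (sell NOK at bid) = GBP 41,990,110.67
GBP 41,990,110.67 × 1.9010 (sell GBP at bid) = SGD 79,823,200.38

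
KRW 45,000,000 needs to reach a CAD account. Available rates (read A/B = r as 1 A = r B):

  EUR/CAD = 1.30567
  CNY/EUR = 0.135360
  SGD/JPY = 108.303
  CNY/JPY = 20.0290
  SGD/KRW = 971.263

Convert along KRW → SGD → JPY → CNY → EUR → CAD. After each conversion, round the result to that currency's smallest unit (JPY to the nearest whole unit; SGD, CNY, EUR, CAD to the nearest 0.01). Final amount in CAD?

CAD 44,277.25

KRW 45,000,000 ÷ 971.263 = SGD 46,331.43
SGD 46,331.43 × 108.303 = JPY 5,017,833
JPY 5,017,833 ÷ 20.0290 = CNY 250,528.38
CNY 250,528.38 × 0.135360 = EUR 33,911.52
EUR 33,911.52 × 1.30567 = CAD 44,277.25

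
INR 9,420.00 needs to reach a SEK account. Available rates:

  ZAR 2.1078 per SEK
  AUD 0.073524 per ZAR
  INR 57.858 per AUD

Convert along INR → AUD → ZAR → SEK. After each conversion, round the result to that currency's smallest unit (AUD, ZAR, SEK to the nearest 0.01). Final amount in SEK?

INR 9,420.00 ÷ 57.858 = AUD 162.81
AUD 162.81 ÷ 0.073524 = ZAR 2,214.38
ZAR 2,214.38 ÷ 2.1078 = SEK 1,050.56

SEK 1,050.56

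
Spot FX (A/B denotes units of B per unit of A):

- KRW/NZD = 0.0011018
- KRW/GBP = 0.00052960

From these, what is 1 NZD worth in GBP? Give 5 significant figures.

1 NZD ÷ 0.0011018 = 907.606 KRW
907.606 KRW × 0.00052960 = 0.480668 GBP

NZD/GBP = 0.48067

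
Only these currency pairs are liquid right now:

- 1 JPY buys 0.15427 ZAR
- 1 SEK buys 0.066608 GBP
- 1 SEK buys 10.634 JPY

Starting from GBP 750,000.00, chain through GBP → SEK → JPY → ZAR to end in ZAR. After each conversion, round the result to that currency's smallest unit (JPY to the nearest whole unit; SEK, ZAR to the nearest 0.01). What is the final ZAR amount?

ZAR 18,471,961.05

GBP 750,000.00 ÷ 0.066608 = SEK 11,259,908.72
SEK 11,259,908.72 × 10.634 = JPY 119,737,869
JPY 119,737,869 × 0.15427 = ZAR 18,471,961.05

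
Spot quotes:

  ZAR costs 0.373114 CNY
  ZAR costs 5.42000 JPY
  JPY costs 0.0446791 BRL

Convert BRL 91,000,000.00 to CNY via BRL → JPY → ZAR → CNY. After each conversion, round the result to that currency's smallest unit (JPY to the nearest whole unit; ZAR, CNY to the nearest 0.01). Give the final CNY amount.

CNY 140,210,079.17

BRL 91,000,000.00 ÷ 0.0446791 = JPY 2,036,746,488
JPY 2,036,746,488 ÷ 5.42000 = ZAR 375,783,484.87
ZAR 375,783,484.87 × 0.373114 = CNY 140,210,079.17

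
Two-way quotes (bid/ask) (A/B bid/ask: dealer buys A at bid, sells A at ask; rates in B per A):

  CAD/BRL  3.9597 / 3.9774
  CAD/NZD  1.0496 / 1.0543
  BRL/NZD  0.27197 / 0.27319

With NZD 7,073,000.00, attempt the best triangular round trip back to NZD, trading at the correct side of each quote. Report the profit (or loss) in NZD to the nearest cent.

Best loop NZD → CAD → BRL → NZD:
NZD 7,073,000.00 ÷ 1.0543 (buy CAD at ask) = CAD 6,708,716.68
CAD 6,708,716.68 × 3.9597 (sell CAD at bid) = BRL 26,564,505.45
BRL 26,564,505.45 × 0.27197 (sell BRL at bid) = NZD 7,224,748.55

Net profit: NZD 151,748.55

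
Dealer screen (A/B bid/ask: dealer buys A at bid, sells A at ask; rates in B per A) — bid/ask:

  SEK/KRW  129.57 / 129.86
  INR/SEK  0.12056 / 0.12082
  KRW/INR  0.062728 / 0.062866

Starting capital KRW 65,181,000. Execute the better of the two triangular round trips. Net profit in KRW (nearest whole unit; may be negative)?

Net profit: KRW 902,184

Best loop KRW → SEK → INR → KRW:
KRW 65,181,000 ÷ 129.86 (buy SEK at ask) = SEK 501,932.85
SEK 501,932.85 ÷ 0.12082 (buy INR at ask) = INR 4,154,385.46
INR 4,154,385.46 ÷ 0.062866 (buy KRW at ask) = KRW 66,083,184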